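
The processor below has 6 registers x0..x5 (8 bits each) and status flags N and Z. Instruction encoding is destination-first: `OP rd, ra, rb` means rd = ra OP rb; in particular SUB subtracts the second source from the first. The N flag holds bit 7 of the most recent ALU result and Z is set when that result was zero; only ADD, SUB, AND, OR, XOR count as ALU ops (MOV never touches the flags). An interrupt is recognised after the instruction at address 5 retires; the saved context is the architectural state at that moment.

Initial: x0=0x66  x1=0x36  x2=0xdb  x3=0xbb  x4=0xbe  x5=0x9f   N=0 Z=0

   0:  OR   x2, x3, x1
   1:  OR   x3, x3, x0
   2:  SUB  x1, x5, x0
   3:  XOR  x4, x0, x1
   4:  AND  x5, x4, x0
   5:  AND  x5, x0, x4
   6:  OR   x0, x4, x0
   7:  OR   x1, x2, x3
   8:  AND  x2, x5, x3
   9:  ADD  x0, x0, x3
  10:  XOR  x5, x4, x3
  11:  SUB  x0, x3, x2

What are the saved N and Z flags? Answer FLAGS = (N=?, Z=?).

FLAGS = (N=0, Z=0)

after  0: x0=0x66 x1=0x36 x2=0xbf x3=0xbb x4=0xbe x5=0x9f  N=1 Z=0
after  1: x0=0x66 x1=0x36 x2=0xbf x3=0xff x4=0xbe x5=0x9f  N=1 Z=0
after  2: x0=0x66 x1=0x39 x2=0xbf x3=0xff x4=0xbe x5=0x9f  N=0 Z=0
after  3: x0=0x66 x1=0x39 x2=0xbf x3=0xff x4=0x5f x5=0x9f  N=0 Z=0
after  4: x0=0x66 x1=0x39 x2=0xbf x3=0xff x4=0x5f x5=0x46  N=0 Z=0
after  5: x0=0x66 x1=0x39 x2=0xbf x3=0xff x4=0x5f x5=0x46  N=0 Z=0
-- IRQ taken; context saved, return-PC = 6 --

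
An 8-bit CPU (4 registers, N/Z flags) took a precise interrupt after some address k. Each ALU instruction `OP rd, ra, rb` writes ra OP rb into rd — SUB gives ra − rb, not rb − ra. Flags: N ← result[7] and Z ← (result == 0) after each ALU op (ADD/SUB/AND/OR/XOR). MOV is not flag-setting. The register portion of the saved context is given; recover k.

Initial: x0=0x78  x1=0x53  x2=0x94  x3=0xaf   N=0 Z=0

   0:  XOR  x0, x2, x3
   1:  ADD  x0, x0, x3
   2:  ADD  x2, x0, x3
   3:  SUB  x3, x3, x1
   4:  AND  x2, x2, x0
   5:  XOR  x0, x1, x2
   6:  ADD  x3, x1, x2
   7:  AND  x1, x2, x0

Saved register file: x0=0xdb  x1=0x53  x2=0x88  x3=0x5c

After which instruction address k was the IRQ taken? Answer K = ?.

K = 5

after  0: x0=0x3b x1=0x53 x2=0x94 x3=0xaf  N=0 Z=0
after  1: x0=0xea x1=0x53 x2=0x94 x3=0xaf  N=1 Z=0
after  2: x0=0xea x1=0x53 x2=0x99 x3=0xaf  N=1 Z=0
after  3: x0=0xea x1=0x53 x2=0x99 x3=0x5c  N=0 Z=0
after  4: x0=0xea x1=0x53 x2=0x88 x3=0x5c  N=1 Z=0
after  5: x0=0xdb x1=0x53 x2=0x88 x3=0x5c  N=1 Z=0
-- IRQ taken; context saved, return-PC = 6 --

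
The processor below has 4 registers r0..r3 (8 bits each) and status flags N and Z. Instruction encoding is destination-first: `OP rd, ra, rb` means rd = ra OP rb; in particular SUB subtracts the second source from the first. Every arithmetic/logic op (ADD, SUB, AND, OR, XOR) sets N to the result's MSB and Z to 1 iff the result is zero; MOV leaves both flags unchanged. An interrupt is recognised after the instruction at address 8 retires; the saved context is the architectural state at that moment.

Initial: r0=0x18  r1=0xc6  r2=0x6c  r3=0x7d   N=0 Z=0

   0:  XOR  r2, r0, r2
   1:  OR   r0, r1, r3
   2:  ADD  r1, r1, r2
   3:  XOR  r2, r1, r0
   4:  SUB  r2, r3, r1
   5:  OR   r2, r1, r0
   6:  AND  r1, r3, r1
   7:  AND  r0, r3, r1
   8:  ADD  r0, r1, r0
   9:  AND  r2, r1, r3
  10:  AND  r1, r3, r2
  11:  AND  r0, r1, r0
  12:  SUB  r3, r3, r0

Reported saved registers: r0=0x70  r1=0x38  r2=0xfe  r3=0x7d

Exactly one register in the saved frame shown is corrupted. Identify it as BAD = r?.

BAD = r2

after  0: r0=0x18 r1=0xc6 r2=0x74 r3=0x7d  N=0 Z=0
after  1: r0=0xff r1=0xc6 r2=0x74 r3=0x7d  N=1 Z=0
after  2: r0=0xff r1=0x3a r2=0x74 r3=0x7d  N=0 Z=0
after  3: r0=0xff r1=0x3a r2=0xc5 r3=0x7d  N=1 Z=0
after  4: r0=0xff r1=0x3a r2=0x43 r3=0x7d  N=0 Z=0
after  5: r0=0xff r1=0x3a r2=0xff r3=0x7d  N=1 Z=0
after  6: r0=0xff r1=0x38 r2=0xff r3=0x7d  N=0 Z=0
after  7: r0=0x38 r1=0x38 r2=0xff r3=0x7d  N=0 Z=0
after  8: r0=0x70 r1=0x38 r2=0xff r3=0x7d  N=0 Z=0
-- IRQ taken; context saved, return-PC = 9 --
mismatch: r2: reported 0xfe vs actual 0xff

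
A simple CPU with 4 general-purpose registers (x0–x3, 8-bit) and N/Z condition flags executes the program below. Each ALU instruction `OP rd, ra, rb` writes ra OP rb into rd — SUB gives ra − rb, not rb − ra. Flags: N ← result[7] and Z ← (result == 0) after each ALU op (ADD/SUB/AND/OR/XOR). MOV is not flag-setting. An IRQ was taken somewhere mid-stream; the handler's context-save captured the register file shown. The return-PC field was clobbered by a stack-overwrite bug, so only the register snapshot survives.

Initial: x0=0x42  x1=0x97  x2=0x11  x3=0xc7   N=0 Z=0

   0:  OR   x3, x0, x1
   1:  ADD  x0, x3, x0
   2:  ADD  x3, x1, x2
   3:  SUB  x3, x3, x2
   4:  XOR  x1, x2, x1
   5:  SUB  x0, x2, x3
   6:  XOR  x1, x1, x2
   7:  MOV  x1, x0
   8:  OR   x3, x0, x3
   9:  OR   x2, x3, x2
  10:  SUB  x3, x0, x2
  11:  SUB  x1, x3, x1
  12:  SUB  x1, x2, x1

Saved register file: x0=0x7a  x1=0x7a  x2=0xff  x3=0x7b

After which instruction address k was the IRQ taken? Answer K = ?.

K = 10

after  0: x0=0x42 x1=0x97 x2=0x11 x3=0xd7  N=1 Z=0
after  1: x0=0x19 x1=0x97 x2=0x11 x3=0xd7  N=0 Z=0
after  2: x0=0x19 x1=0x97 x2=0x11 x3=0xa8  N=1 Z=0
after  3: x0=0x19 x1=0x97 x2=0x11 x3=0x97  N=1 Z=0
after  4: x0=0x19 x1=0x86 x2=0x11 x3=0x97  N=1 Z=0
after  5: x0=0x7a x1=0x86 x2=0x11 x3=0x97  N=0 Z=0
after  6: x0=0x7a x1=0x97 x2=0x11 x3=0x97  N=1 Z=0
after  7: x0=0x7a x1=0x7a x2=0x11 x3=0x97  N=1 Z=0
after  8: x0=0x7a x1=0x7a x2=0x11 x3=0xff  N=1 Z=0
after  9: x0=0x7a x1=0x7a x2=0xff x3=0xff  N=1 Z=0
after 10: x0=0x7a x1=0x7a x2=0xff x3=0x7b  N=0 Z=0
-- IRQ taken; context saved, return-PC = 11 --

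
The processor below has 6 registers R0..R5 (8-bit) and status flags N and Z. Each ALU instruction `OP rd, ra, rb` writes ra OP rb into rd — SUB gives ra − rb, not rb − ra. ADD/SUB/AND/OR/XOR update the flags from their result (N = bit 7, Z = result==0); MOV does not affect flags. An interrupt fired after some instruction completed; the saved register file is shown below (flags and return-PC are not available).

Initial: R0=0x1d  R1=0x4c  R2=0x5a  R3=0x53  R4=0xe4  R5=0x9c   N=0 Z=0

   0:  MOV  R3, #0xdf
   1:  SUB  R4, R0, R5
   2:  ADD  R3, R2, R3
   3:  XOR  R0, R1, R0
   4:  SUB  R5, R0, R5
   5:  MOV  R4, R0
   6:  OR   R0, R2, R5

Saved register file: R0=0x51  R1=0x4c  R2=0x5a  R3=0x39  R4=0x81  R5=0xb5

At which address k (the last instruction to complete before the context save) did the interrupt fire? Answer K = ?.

after  0: R0=0x1d R1=0x4c R2=0x5a R3=0xdf R4=0xe4 R5=0x9c  N=0 Z=0
after  1: R0=0x1d R1=0x4c R2=0x5a R3=0xdf R4=0x81 R5=0x9c  N=1 Z=0
after  2: R0=0x1d R1=0x4c R2=0x5a R3=0x39 R4=0x81 R5=0x9c  N=0 Z=0
after  3: R0=0x51 R1=0x4c R2=0x5a R3=0x39 R4=0x81 R5=0x9c  N=0 Z=0
after  4: R0=0x51 R1=0x4c R2=0x5a R3=0x39 R4=0x81 R5=0xb5  N=1 Z=0
-- IRQ taken; context saved, return-PC = 5 --

K = 4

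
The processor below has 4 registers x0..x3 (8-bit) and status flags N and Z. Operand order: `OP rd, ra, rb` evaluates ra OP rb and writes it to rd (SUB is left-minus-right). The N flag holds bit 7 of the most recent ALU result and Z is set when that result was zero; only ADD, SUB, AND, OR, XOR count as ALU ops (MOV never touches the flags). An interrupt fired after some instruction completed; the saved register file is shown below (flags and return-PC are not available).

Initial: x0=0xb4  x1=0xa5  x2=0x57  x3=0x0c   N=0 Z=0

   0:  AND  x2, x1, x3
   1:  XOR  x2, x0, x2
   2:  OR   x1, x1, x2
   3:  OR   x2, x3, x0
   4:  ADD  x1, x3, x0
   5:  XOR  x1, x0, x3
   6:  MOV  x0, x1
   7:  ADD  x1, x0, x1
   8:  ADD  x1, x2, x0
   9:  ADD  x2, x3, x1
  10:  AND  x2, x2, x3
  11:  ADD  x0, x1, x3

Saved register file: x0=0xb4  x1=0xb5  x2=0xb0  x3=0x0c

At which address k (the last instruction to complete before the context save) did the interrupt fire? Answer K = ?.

after  0: x0=0xb4 x1=0xa5 x2=0x04 x3=0x0c  N=0 Z=0
after  1: x0=0xb4 x1=0xa5 x2=0xb0 x3=0x0c  N=1 Z=0
after  2: x0=0xb4 x1=0xb5 x2=0xb0 x3=0x0c  N=1 Z=0
-- IRQ taken; context saved, return-PC = 3 --

K = 2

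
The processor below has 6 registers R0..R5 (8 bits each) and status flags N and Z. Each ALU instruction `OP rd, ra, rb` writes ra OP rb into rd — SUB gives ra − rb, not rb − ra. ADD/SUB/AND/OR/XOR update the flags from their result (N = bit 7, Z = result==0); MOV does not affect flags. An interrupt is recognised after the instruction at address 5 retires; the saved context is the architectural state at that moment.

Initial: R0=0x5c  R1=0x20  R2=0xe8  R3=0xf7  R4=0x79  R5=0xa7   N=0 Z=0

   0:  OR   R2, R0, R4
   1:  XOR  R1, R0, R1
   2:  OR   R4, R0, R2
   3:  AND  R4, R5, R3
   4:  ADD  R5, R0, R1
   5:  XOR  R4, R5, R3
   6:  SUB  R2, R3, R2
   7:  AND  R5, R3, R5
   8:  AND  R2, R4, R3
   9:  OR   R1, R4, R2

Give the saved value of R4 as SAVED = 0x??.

SAVED = 0x2f

after  0: R0=0x5c R1=0x20 R2=0x7d R3=0xf7 R4=0x79 R5=0xa7  N=0 Z=0
after  1: R0=0x5c R1=0x7c R2=0x7d R3=0xf7 R4=0x79 R5=0xa7  N=0 Z=0
after  2: R0=0x5c R1=0x7c R2=0x7d R3=0xf7 R4=0x7d R5=0xa7  N=0 Z=0
after  3: R0=0x5c R1=0x7c R2=0x7d R3=0xf7 R4=0xa7 R5=0xa7  N=1 Z=0
after  4: R0=0x5c R1=0x7c R2=0x7d R3=0xf7 R4=0xa7 R5=0xd8  N=1 Z=0
after  5: R0=0x5c R1=0x7c R2=0x7d R3=0xf7 R4=0x2f R5=0xd8  N=0 Z=0
-- IRQ taken; context saved, return-PC = 6 --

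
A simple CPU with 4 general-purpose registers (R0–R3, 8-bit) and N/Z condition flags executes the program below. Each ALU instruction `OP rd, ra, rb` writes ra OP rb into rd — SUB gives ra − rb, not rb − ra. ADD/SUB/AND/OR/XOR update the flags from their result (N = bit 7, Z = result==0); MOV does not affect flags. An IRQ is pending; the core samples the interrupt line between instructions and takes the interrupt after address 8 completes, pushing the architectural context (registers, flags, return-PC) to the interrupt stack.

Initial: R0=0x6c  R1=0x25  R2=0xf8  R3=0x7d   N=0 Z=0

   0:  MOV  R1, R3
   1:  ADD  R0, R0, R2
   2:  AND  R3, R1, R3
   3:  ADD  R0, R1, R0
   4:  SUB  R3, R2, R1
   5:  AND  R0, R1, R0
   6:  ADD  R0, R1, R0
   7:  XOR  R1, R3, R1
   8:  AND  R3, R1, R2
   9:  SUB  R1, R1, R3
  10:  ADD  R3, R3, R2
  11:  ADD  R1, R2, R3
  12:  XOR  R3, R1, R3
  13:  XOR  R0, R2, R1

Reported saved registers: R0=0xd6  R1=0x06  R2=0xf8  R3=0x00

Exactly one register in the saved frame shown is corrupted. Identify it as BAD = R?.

after  0: R0=0x6c R1=0x7d R2=0xf8 R3=0x7d  N=0 Z=0
after  1: R0=0x64 R1=0x7d R2=0xf8 R3=0x7d  N=0 Z=0
after  2: R0=0x64 R1=0x7d R2=0xf8 R3=0x7d  N=0 Z=0
after  3: R0=0xe1 R1=0x7d R2=0xf8 R3=0x7d  N=1 Z=0
after  4: R0=0xe1 R1=0x7d R2=0xf8 R3=0x7b  N=0 Z=0
after  5: R0=0x61 R1=0x7d R2=0xf8 R3=0x7b  N=0 Z=0
after  6: R0=0xde R1=0x7d R2=0xf8 R3=0x7b  N=1 Z=0
after  7: R0=0xde R1=0x06 R2=0xf8 R3=0x7b  N=0 Z=0
after  8: R0=0xde R1=0x06 R2=0xf8 R3=0x00  N=0 Z=1
-- IRQ taken; context saved, return-PC = 9 --
mismatch: R0: reported 0xd6 vs actual 0xde

BAD = R0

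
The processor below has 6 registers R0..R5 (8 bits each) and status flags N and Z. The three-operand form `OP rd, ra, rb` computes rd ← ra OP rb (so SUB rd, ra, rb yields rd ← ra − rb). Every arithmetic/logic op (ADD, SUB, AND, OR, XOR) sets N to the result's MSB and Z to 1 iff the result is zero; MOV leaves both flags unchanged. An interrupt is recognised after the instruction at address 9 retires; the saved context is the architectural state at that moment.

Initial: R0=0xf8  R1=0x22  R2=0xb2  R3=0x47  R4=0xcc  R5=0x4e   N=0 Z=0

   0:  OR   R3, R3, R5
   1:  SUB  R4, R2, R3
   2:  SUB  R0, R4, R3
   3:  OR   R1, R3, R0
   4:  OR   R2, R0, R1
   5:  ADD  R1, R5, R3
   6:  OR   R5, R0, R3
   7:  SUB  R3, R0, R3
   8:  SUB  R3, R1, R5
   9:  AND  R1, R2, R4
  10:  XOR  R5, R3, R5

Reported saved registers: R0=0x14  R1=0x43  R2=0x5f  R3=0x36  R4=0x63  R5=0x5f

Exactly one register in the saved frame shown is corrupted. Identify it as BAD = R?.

after  0: R0=0xf8 R1=0x22 R2=0xb2 R3=0x4f R4=0xcc R5=0x4e  N=0 Z=0
after  1: R0=0xf8 R1=0x22 R2=0xb2 R3=0x4f R4=0x63 R5=0x4e  N=0 Z=0
after  2: R0=0x14 R1=0x22 R2=0xb2 R3=0x4f R4=0x63 R5=0x4e  N=0 Z=0
after  3: R0=0x14 R1=0x5f R2=0xb2 R3=0x4f R4=0x63 R5=0x4e  N=0 Z=0
after  4: R0=0x14 R1=0x5f R2=0x5f R3=0x4f R4=0x63 R5=0x4e  N=0 Z=0
after  5: R0=0x14 R1=0x9d R2=0x5f R3=0x4f R4=0x63 R5=0x4e  N=1 Z=0
after  6: R0=0x14 R1=0x9d R2=0x5f R3=0x4f R4=0x63 R5=0x5f  N=0 Z=0
after  7: R0=0x14 R1=0x9d R2=0x5f R3=0xc5 R4=0x63 R5=0x5f  N=1 Z=0
after  8: R0=0x14 R1=0x9d R2=0x5f R3=0x3e R4=0x63 R5=0x5f  N=0 Z=0
after  9: R0=0x14 R1=0x43 R2=0x5f R3=0x3e R4=0x63 R5=0x5f  N=0 Z=0
-- IRQ taken; context saved, return-PC = 10 --
mismatch: R3: reported 0x36 vs actual 0x3e

BAD = R3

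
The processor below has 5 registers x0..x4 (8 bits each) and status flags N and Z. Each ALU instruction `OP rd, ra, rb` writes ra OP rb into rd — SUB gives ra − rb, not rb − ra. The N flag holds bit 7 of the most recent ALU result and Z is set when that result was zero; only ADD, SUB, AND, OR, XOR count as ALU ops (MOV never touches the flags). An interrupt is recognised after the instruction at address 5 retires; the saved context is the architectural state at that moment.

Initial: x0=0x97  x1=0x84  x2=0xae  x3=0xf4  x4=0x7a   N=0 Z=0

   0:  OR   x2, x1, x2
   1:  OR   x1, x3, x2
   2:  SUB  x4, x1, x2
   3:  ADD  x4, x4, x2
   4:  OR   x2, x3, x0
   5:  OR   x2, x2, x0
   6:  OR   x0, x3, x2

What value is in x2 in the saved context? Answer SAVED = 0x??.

SAVED = 0xf7

after  0: x0=0x97 x1=0x84 x2=0xae x3=0xf4 x4=0x7a  N=1 Z=0
after  1: x0=0x97 x1=0xfe x2=0xae x3=0xf4 x4=0x7a  N=1 Z=0
after  2: x0=0x97 x1=0xfe x2=0xae x3=0xf4 x4=0x50  N=0 Z=0
after  3: x0=0x97 x1=0xfe x2=0xae x3=0xf4 x4=0xfe  N=1 Z=0
after  4: x0=0x97 x1=0xfe x2=0xf7 x3=0xf4 x4=0xfe  N=1 Z=0
after  5: x0=0x97 x1=0xfe x2=0xf7 x3=0xf4 x4=0xfe  N=1 Z=0
-- IRQ taken; context saved, return-PC = 6 --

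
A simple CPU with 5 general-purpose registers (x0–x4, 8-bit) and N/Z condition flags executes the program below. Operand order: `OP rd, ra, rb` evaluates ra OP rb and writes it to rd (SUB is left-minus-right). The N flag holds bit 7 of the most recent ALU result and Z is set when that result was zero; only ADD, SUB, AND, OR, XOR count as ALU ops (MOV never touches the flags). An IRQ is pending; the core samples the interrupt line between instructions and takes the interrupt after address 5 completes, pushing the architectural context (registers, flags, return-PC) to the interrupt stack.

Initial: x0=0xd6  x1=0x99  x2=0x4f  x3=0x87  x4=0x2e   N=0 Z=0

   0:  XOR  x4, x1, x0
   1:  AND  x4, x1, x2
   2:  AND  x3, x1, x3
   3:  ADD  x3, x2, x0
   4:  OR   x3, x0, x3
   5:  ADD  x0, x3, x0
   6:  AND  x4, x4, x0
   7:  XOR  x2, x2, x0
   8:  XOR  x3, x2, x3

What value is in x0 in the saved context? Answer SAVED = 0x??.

SAVED = 0xcd

after  0: x0=0xd6 x1=0x99 x2=0x4f x3=0x87 x4=0x4f  N=0 Z=0
after  1: x0=0xd6 x1=0x99 x2=0x4f x3=0x87 x4=0x09  N=0 Z=0
after  2: x0=0xd6 x1=0x99 x2=0x4f x3=0x81 x4=0x09  N=1 Z=0
after  3: x0=0xd6 x1=0x99 x2=0x4f x3=0x25 x4=0x09  N=0 Z=0
after  4: x0=0xd6 x1=0x99 x2=0x4f x3=0xf7 x4=0x09  N=1 Z=0
after  5: x0=0xcd x1=0x99 x2=0x4f x3=0xf7 x4=0x09  N=1 Z=0
-- IRQ taken; context saved, return-PC = 6 --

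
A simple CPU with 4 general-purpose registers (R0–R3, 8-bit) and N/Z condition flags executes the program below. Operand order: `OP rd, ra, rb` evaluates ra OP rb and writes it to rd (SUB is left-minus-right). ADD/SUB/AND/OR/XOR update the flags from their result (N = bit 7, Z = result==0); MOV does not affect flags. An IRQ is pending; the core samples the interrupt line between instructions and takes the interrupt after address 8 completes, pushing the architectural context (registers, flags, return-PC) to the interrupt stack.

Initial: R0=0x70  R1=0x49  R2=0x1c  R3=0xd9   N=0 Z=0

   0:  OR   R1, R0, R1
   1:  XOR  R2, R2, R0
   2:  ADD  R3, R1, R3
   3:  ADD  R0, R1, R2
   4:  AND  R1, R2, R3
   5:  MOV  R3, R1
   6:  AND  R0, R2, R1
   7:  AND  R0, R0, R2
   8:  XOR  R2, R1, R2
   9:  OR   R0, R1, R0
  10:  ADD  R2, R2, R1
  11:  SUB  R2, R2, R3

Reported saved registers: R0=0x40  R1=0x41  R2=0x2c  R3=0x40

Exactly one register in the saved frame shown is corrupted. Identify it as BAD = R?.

after  0: R0=0x70 R1=0x79 R2=0x1c R3=0xd9  N=0 Z=0
after  1: R0=0x70 R1=0x79 R2=0x6c R3=0xd9  N=0 Z=0
after  2: R0=0x70 R1=0x79 R2=0x6c R3=0x52  N=0 Z=0
after  3: R0=0xe5 R1=0x79 R2=0x6c R3=0x52  N=1 Z=0
after  4: R0=0xe5 R1=0x40 R2=0x6c R3=0x52  N=0 Z=0
after  5: R0=0xe5 R1=0x40 R2=0x6c R3=0x40  N=0 Z=0
after  6: R0=0x40 R1=0x40 R2=0x6c R3=0x40  N=0 Z=0
after  7: R0=0x40 R1=0x40 R2=0x6c R3=0x40  N=0 Z=0
after  8: R0=0x40 R1=0x40 R2=0x2c R3=0x40  N=0 Z=0
-- IRQ taken; context saved, return-PC = 9 --
mismatch: R1: reported 0x41 vs actual 0x40

BAD = R1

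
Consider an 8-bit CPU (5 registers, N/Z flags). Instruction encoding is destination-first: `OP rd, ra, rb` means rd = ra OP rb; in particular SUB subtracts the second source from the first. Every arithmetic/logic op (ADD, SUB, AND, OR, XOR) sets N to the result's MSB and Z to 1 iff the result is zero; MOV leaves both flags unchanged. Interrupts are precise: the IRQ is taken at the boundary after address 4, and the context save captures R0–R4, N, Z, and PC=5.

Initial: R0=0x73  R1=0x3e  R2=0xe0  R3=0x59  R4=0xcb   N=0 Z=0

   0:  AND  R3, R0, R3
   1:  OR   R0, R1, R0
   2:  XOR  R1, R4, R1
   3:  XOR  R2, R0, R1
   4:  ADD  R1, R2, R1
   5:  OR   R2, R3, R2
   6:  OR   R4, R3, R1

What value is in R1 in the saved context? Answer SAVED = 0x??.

after  0: R0=0x73 R1=0x3e R2=0xe0 R3=0x51 R4=0xcb  N=0 Z=0
after  1: R0=0x7f R1=0x3e R2=0xe0 R3=0x51 R4=0xcb  N=0 Z=0
after  2: R0=0x7f R1=0xf5 R2=0xe0 R3=0x51 R4=0xcb  N=1 Z=0
after  3: R0=0x7f R1=0xf5 R2=0x8a R3=0x51 R4=0xcb  N=1 Z=0
after  4: R0=0x7f R1=0x7f R2=0x8a R3=0x51 R4=0xcb  N=0 Z=0
-- IRQ taken; context saved, return-PC = 5 --

SAVED = 0x7f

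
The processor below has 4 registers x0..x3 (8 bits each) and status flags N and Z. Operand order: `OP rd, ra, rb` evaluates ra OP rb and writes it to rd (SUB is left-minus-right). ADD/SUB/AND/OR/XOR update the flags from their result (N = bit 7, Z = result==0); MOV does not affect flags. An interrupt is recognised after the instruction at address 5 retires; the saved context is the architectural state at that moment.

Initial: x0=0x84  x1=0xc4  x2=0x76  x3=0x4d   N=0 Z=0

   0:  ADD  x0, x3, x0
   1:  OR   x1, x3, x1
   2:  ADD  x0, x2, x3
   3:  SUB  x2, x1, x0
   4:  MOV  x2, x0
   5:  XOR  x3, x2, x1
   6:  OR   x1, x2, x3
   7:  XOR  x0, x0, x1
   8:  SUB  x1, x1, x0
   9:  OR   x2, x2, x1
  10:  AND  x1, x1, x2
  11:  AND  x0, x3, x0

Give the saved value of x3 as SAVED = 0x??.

SAVED = 0x0e

after  0: x0=0xd1 x1=0xc4 x2=0x76 x3=0x4d  N=1 Z=0
after  1: x0=0xd1 x1=0xcd x2=0x76 x3=0x4d  N=1 Z=0
after  2: x0=0xc3 x1=0xcd x2=0x76 x3=0x4d  N=1 Z=0
after  3: x0=0xc3 x1=0xcd x2=0x0a x3=0x4d  N=0 Z=0
after  4: x0=0xc3 x1=0xcd x2=0xc3 x3=0x4d  N=0 Z=0
after  5: x0=0xc3 x1=0xcd x2=0xc3 x3=0x0e  N=0 Z=0
-- IRQ taken; context saved, return-PC = 6 --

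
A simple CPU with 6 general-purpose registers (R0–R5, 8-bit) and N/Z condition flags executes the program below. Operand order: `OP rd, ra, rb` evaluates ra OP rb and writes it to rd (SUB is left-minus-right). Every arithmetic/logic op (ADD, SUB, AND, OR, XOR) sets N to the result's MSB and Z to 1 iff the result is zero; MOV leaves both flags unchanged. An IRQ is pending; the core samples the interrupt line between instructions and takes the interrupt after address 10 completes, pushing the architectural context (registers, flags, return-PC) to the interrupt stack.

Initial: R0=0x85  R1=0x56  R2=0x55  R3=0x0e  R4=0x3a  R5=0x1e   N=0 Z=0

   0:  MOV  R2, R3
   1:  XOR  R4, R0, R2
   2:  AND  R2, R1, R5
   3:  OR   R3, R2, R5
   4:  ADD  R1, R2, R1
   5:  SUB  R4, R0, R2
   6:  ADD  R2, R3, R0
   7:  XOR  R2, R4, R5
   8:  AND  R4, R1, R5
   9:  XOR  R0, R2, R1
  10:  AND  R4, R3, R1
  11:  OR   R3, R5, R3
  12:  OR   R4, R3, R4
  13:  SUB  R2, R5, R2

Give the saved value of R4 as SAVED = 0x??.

after  0: R0=0x85 R1=0x56 R2=0x0e R3=0x0e R4=0x3a R5=0x1e  N=0 Z=0
after  1: R0=0x85 R1=0x56 R2=0x0e R3=0x0e R4=0x8b R5=0x1e  N=1 Z=0
after  2: R0=0x85 R1=0x56 R2=0x16 R3=0x0e R4=0x8b R5=0x1e  N=0 Z=0
after  3: R0=0x85 R1=0x56 R2=0x16 R3=0x1e R4=0x8b R5=0x1e  N=0 Z=0
after  4: R0=0x85 R1=0x6c R2=0x16 R3=0x1e R4=0x8b R5=0x1e  N=0 Z=0
after  5: R0=0x85 R1=0x6c R2=0x16 R3=0x1e R4=0x6f R5=0x1e  N=0 Z=0
after  6: R0=0x85 R1=0x6c R2=0xa3 R3=0x1e R4=0x6f R5=0x1e  N=1 Z=0
after  7: R0=0x85 R1=0x6c R2=0x71 R3=0x1e R4=0x6f R5=0x1e  N=0 Z=0
after  8: R0=0x85 R1=0x6c R2=0x71 R3=0x1e R4=0x0c R5=0x1e  N=0 Z=0
after  9: R0=0x1d R1=0x6c R2=0x71 R3=0x1e R4=0x0c R5=0x1e  N=0 Z=0
after 10: R0=0x1d R1=0x6c R2=0x71 R3=0x1e R4=0x0c R5=0x1e  N=0 Z=0
-- IRQ taken; context saved, return-PC = 11 --

SAVED = 0x0c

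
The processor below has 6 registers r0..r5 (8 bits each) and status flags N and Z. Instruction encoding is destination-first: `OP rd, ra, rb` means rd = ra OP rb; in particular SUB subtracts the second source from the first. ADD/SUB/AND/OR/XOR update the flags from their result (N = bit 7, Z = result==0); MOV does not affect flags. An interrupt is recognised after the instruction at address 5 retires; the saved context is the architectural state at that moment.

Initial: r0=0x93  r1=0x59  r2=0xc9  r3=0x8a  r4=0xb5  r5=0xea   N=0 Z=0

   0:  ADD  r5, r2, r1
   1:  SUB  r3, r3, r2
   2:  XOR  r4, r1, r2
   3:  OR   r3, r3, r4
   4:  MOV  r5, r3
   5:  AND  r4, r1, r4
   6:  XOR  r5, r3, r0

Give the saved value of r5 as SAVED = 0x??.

after  0: r0=0x93 r1=0x59 r2=0xc9 r3=0x8a r4=0xb5 r5=0x22  N=0 Z=0
after  1: r0=0x93 r1=0x59 r2=0xc9 r3=0xc1 r4=0xb5 r5=0x22  N=1 Z=0
after  2: r0=0x93 r1=0x59 r2=0xc9 r3=0xc1 r4=0x90 r5=0x22  N=1 Z=0
after  3: r0=0x93 r1=0x59 r2=0xc9 r3=0xd1 r4=0x90 r5=0x22  N=1 Z=0
after  4: r0=0x93 r1=0x59 r2=0xc9 r3=0xd1 r4=0x90 r5=0xd1  N=1 Z=0
after  5: r0=0x93 r1=0x59 r2=0xc9 r3=0xd1 r4=0x10 r5=0xd1  N=0 Z=0
-- IRQ taken; context saved, return-PC = 6 --

SAVED = 0xd1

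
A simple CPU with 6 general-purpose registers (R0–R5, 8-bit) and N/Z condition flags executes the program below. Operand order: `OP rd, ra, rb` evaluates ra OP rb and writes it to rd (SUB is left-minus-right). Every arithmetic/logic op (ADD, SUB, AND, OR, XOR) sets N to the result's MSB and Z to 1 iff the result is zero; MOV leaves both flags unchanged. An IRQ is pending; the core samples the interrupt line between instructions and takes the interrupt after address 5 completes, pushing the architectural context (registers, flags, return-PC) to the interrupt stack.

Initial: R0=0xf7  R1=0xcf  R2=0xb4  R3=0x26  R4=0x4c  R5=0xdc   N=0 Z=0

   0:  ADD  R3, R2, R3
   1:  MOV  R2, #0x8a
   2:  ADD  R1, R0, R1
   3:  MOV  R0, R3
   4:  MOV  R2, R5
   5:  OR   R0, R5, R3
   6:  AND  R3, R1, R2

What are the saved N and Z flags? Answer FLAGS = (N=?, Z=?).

after  0: R0=0xf7 R1=0xcf R2=0xb4 R3=0xda R4=0x4c R5=0xdc  N=1 Z=0
after  1: R0=0xf7 R1=0xcf R2=0x8a R3=0xda R4=0x4c R5=0xdc  N=1 Z=0
after  2: R0=0xf7 R1=0xc6 R2=0x8a R3=0xda R4=0x4c R5=0xdc  N=1 Z=0
after  3: R0=0xda R1=0xc6 R2=0x8a R3=0xda R4=0x4c R5=0xdc  N=1 Z=0
after  4: R0=0xda R1=0xc6 R2=0xdc R3=0xda R4=0x4c R5=0xdc  N=1 Z=0
after  5: R0=0xde R1=0xc6 R2=0xdc R3=0xda R4=0x4c R5=0xdc  N=1 Z=0
-- IRQ taken; context saved, return-PC = 6 --

FLAGS = (N=1, Z=0)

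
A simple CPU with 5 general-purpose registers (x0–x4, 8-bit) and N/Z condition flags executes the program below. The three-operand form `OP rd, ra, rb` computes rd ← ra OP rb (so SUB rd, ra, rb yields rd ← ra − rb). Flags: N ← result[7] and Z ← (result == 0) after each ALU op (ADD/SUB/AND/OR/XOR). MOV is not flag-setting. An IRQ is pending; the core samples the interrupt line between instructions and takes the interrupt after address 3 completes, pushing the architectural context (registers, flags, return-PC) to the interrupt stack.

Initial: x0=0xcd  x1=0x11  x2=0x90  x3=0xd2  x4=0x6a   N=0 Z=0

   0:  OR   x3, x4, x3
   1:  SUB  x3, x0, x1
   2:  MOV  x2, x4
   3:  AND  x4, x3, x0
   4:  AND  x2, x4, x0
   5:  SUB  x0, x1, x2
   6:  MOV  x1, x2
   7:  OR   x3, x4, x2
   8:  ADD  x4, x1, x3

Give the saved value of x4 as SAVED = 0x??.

after  0: x0=0xcd x1=0x11 x2=0x90 x3=0xfa x4=0x6a  N=1 Z=0
after  1: x0=0xcd x1=0x11 x2=0x90 x3=0xbc x4=0x6a  N=1 Z=0
after  2: x0=0xcd x1=0x11 x2=0x6a x3=0xbc x4=0x6a  N=1 Z=0
after  3: x0=0xcd x1=0x11 x2=0x6a x3=0xbc x4=0x8c  N=1 Z=0
-- IRQ taken; context saved, return-PC = 4 --

SAVED = 0x8c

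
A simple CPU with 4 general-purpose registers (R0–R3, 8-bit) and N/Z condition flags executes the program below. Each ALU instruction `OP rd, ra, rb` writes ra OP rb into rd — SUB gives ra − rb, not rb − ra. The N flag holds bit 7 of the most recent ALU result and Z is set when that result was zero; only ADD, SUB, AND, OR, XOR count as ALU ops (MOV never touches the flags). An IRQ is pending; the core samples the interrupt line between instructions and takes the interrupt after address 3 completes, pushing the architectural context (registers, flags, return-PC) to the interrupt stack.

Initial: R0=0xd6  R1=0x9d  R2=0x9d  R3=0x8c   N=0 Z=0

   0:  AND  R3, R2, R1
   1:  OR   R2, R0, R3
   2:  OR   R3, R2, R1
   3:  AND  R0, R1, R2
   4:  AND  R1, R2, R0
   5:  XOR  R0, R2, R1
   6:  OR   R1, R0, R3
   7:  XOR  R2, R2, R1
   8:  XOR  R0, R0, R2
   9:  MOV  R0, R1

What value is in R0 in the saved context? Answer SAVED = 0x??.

SAVED = 0x9d

after  0: R0=0xd6 R1=0x9d R2=0x9d R3=0x9d  N=1 Z=0
after  1: R0=0xd6 R1=0x9d R2=0xdf R3=0x9d  N=1 Z=0
after  2: R0=0xd6 R1=0x9d R2=0xdf R3=0xdf  N=1 Z=0
after  3: R0=0x9d R1=0x9d R2=0xdf R3=0xdf  N=1 Z=0
-- IRQ taken; context saved, return-PC = 4 --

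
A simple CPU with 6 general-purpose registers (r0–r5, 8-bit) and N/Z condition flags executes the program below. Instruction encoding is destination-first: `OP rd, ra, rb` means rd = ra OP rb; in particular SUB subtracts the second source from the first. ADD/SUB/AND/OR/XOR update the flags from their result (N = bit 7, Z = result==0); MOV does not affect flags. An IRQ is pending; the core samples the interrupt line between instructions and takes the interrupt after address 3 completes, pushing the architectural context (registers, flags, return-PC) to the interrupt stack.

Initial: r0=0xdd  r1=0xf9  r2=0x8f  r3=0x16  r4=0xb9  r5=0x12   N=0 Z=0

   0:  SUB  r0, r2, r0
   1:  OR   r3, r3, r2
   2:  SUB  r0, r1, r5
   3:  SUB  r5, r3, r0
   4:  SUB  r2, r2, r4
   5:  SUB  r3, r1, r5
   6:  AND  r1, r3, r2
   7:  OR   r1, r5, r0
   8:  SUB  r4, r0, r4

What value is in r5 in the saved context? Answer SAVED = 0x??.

after  0: r0=0xb2 r1=0xf9 r2=0x8f r3=0x16 r4=0xb9 r5=0x12  N=1 Z=0
after  1: r0=0xb2 r1=0xf9 r2=0x8f r3=0x9f r4=0xb9 r5=0x12  N=1 Z=0
after  2: r0=0xe7 r1=0xf9 r2=0x8f r3=0x9f r4=0xb9 r5=0x12  N=1 Z=0
after  3: r0=0xe7 r1=0xf9 r2=0x8f r3=0x9f r4=0xb9 r5=0xb8  N=1 Z=0
-- IRQ taken; context saved, return-PC = 4 --

SAVED = 0xb8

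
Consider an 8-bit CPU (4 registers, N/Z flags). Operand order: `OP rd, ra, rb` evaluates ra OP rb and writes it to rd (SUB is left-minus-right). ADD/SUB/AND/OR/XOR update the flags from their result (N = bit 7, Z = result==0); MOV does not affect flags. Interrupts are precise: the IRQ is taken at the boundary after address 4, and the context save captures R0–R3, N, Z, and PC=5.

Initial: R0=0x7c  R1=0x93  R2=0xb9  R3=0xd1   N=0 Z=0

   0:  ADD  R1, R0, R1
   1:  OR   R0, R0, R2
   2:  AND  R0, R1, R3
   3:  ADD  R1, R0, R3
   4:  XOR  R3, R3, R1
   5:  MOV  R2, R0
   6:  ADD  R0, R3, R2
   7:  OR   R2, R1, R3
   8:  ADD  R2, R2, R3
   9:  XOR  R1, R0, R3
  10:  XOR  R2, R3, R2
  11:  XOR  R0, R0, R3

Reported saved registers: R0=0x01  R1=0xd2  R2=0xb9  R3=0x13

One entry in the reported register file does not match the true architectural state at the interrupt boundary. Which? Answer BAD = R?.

BAD = R3

after  0: R0=0x7c R1=0x0f R2=0xb9 R3=0xd1  N=0 Z=0
after  1: R0=0xfd R1=0x0f R2=0xb9 R3=0xd1  N=1 Z=0
after  2: R0=0x01 R1=0x0f R2=0xb9 R3=0xd1  N=0 Z=0
after  3: R0=0x01 R1=0xd2 R2=0xb9 R3=0xd1  N=1 Z=0
after  4: R0=0x01 R1=0xd2 R2=0xb9 R3=0x03  N=0 Z=0
-- IRQ taken; context saved, return-PC = 5 --
mismatch: R3: reported 0x13 vs actual 0x03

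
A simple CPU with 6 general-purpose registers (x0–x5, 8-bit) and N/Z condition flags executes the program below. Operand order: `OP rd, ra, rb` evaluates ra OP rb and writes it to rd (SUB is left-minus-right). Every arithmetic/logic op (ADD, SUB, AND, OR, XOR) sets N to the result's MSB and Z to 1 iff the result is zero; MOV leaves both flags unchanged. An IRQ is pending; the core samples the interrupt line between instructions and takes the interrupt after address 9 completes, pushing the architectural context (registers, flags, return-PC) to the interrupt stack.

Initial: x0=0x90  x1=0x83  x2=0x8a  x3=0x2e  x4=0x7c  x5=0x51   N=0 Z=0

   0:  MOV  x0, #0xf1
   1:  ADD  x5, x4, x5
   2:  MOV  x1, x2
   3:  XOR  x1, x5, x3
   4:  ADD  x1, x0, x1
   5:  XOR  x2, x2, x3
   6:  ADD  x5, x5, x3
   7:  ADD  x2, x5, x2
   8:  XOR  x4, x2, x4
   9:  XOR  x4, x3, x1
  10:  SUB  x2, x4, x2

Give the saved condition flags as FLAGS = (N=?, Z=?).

FLAGS = (N=1, Z=0)

after  0: x0=0xf1 x1=0x83 x2=0x8a x3=0x2e x4=0x7c x5=0x51  N=0 Z=0
after  1: x0=0xf1 x1=0x83 x2=0x8a x3=0x2e x4=0x7c x5=0xcd  N=1 Z=0
after  2: x0=0xf1 x1=0x8a x2=0x8a x3=0x2e x4=0x7c x5=0xcd  N=1 Z=0
after  3: x0=0xf1 x1=0xe3 x2=0x8a x3=0x2e x4=0x7c x5=0xcd  N=1 Z=0
after  4: x0=0xf1 x1=0xd4 x2=0x8a x3=0x2e x4=0x7c x5=0xcd  N=1 Z=0
after  5: x0=0xf1 x1=0xd4 x2=0xa4 x3=0x2e x4=0x7c x5=0xcd  N=1 Z=0
after  6: x0=0xf1 x1=0xd4 x2=0xa4 x3=0x2e x4=0x7c x5=0xfb  N=1 Z=0
after  7: x0=0xf1 x1=0xd4 x2=0x9f x3=0x2e x4=0x7c x5=0xfb  N=1 Z=0
after  8: x0=0xf1 x1=0xd4 x2=0x9f x3=0x2e x4=0xe3 x5=0xfb  N=1 Z=0
after  9: x0=0xf1 x1=0xd4 x2=0x9f x3=0x2e x4=0xfa x5=0xfb  N=1 Z=0
-- IRQ taken; context saved, return-PC = 10 --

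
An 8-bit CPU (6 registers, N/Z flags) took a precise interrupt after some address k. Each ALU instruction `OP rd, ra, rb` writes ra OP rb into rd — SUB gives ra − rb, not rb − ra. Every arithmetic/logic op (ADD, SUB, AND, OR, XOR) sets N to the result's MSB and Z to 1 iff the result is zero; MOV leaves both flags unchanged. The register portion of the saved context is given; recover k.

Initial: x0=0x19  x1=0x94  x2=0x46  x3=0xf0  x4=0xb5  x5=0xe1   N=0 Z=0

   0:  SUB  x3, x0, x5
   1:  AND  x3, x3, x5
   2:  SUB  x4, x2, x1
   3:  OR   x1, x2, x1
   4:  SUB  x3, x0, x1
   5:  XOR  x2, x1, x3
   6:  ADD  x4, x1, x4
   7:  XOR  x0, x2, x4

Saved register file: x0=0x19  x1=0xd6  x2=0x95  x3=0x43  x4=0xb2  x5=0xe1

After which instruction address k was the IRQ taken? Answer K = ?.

after  0: x0=0x19 x1=0x94 x2=0x46 x3=0x38 x4=0xb5 x5=0xe1  N=0 Z=0
after  1: x0=0x19 x1=0x94 x2=0x46 x3=0x20 x4=0xb5 x5=0xe1  N=0 Z=0
after  2: x0=0x19 x1=0x94 x2=0x46 x3=0x20 x4=0xb2 x5=0xe1  N=1 Z=0
after  3: x0=0x19 x1=0xd6 x2=0x46 x3=0x20 x4=0xb2 x5=0xe1  N=1 Z=0
after  4: x0=0x19 x1=0xd6 x2=0x46 x3=0x43 x4=0xb2 x5=0xe1  N=0 Z=0
after  5: x0=0x19 x1=0xd6 x2=0x95 x3=0x43 x4=0xb2 x5=0xe1  N=1 Z=0
-- IRQ taken; context saved, return-PC = 6 --

K = 5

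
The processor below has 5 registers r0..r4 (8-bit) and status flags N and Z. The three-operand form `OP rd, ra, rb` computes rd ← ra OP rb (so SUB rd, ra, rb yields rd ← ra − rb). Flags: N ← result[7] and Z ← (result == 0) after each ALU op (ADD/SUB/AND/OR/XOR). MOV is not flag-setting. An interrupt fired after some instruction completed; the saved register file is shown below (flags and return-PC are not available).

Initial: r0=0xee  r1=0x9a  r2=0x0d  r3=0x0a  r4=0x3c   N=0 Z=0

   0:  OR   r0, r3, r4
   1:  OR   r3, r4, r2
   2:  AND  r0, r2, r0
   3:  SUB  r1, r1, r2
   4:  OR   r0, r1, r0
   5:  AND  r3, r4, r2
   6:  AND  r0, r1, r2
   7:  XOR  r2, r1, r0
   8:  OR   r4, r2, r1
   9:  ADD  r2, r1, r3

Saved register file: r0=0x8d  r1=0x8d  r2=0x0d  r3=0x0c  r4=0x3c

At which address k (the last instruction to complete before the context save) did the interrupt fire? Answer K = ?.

after  0: r0=0x3e r1=0x9a r2=0x0d r3=0x0a r4=0x3c  N=0 Z=0
after  1: r0=0x3e r1=0x9a r2=0x0d r3=0x3d r4=0x3c  N=0 Z=0
after  2: r0=0x0c r1=0x9a r2=0x0d r3=0x3d r4=0x3c  N=0 Z=0
after  3: r0=0x0c r1=0x8d r2=0x0d r3=0x3d r4=0x3c  N=1 Z=0
after  4: r0=0x8d r1=0x8d r2=0x0d r3=0x3d r4=0x3c  N=1 Z=0
after  5: r0=0x8d r1=0x8d r2=0x0d r3=0x0c r4=0x3c  N=0 Z=0
-- IRQ taken; context saved, return-PC = 6 --

K = 5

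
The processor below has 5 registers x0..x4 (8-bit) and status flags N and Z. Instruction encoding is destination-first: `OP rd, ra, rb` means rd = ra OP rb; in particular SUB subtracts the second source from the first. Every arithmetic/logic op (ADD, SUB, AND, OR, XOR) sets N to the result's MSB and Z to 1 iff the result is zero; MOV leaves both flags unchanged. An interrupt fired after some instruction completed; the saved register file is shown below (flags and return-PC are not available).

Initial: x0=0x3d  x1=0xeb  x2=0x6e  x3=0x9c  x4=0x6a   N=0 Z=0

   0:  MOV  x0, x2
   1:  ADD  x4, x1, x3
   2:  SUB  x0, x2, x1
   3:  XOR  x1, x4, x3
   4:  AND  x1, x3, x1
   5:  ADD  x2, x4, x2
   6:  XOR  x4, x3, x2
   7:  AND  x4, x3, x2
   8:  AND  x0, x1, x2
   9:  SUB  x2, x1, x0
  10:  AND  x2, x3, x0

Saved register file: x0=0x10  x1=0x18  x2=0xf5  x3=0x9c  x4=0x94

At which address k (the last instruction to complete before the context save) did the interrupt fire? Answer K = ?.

K = 8

after  0: x0=0x6e x1=0xeb x2=0x6e x3=0x9c x4=0x6a  N=0 Z=0
after  1: x0=0x6e x1=0xeb x2=0x6e x3=0x9c x4=0x87  N=1 Z=0
after  2: x0=0x83 x1=0xeb x2=0x6e x3=0x9c x4=0x87  N=1 Z=0
after  3: x0=0x83 x1=0x1b x2=0x6e x3=0x9c x4=0x87  N=0 Z=0
after  4: x0=0x83 x1=0x18 x2=0x6e x3=0x9c x4=0x87  N=0 Z=0
after  5: x0=0x83 x1=0x18 x2=0xf5 x3=0x9c x4=0x87  N=1 Z=0
after  6: x0=0x83 x1=0x18 x2=0xf5 x3=0x9c x4=0x69  N=0 Z=0
after  7: x0=0x83 x1=0x18 x2=0xf5 x3=0x9c x4=0x94  N=1 Z=0
after  8: x0=0x10 x1=0x18 x2=0xf5 x3=0x9c x4=0x94  N=0 Z=0
-- IRQ taken; context saved, return-PC = 9 --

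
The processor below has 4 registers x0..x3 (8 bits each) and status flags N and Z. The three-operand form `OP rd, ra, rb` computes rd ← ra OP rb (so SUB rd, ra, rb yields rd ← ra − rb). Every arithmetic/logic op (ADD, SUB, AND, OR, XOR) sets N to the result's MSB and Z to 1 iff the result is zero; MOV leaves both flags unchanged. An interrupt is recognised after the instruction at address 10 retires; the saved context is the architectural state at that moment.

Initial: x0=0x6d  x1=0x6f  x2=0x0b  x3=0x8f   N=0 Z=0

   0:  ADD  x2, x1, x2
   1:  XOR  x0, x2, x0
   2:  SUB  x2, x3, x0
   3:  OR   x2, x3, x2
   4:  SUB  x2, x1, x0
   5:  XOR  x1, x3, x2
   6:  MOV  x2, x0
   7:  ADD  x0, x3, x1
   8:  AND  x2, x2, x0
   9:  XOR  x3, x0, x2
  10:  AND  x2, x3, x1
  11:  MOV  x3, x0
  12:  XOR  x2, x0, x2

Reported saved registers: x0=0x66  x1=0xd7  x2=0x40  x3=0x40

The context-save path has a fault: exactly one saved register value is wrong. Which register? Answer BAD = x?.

BAD = x3

after  0: x0=0x6d x1=0x6f x2=0x7a x3=0x8f  N=0 Z=0
after  1: x0=0x17 x1=0x6f x2=0x7a x3=0x8f  N=0 Z=0
after  2: x0=0x17 x1=0x6f x2=0x78 x3=0x8f  N=0 Z=0
after  3: x0=0x17 x1=0x6f x2=0xff x3=0x8f  N=1 Z=0
after  4: x0=0x17 x1=0x6f x2=0x58 x3=0x8f  N=0 Z=0
after  5: x0=0x17 x1=0xd7 x2=0x58 x3=0x8f  N=1 Z=0
after  6: x0=0x17 x1=0xd7 x2=0x17 x3=0x8f  N=1 Z=0
after  7: x0=0x66 x1=0xd7 x2=0x17 x3=0x8f  N=0 Z=0
after  8: x0=0x66 x1=0xd7 x2=0x06 x3=0x8f  N=0 Z=0
after  9: x0=0x66 x1=0xd7 x2=0x06 x3=0x60  N=0 Z=0
after 10: x0=0x66 x1=0xd7 x2=0x40 x3=0x60  N=0 Z=0
-- IRQ taken; context saved, return-PC = 11 --
mismatch: x3: reported 0x40 vs actual 0x60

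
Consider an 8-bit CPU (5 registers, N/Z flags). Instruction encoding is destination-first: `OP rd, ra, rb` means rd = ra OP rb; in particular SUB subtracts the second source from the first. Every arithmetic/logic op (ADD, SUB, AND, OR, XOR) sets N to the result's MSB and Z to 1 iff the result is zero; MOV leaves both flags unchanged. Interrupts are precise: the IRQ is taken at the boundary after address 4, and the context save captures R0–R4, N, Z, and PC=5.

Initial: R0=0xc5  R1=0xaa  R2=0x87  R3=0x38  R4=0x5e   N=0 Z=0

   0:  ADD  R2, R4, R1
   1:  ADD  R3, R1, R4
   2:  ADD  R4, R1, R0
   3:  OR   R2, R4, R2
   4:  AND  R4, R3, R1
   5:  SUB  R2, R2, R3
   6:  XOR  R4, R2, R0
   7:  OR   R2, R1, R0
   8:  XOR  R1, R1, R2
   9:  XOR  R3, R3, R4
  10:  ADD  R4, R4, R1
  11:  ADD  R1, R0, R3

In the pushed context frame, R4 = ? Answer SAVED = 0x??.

after  0: R0=0xc5 R1=0xaa R2=0x08 R3=0x38 R4=0x5e  N=0 Z=0
after  1: R0=0xc5 R1=0xaa R2=0x08 R3=0x08 R4=0x5e  N=0 Z=0
after  2: R0=0xc5 R1=0xaa R2=0x08 R3=0x08 R4=0x6f  N=0 Z=0
after  3: R0=0xc5 R1=0xaa R2=0x6f R3=0x08 R4=0x6f  N=0 Z=0
after  4: R0=0xc5 R1=0xaa R2=0x6f R3=0x08 R4=0x08  N=0 Z=0
-- IRQ taken; context saved, return-PC = 5 --

SAVED = 0x08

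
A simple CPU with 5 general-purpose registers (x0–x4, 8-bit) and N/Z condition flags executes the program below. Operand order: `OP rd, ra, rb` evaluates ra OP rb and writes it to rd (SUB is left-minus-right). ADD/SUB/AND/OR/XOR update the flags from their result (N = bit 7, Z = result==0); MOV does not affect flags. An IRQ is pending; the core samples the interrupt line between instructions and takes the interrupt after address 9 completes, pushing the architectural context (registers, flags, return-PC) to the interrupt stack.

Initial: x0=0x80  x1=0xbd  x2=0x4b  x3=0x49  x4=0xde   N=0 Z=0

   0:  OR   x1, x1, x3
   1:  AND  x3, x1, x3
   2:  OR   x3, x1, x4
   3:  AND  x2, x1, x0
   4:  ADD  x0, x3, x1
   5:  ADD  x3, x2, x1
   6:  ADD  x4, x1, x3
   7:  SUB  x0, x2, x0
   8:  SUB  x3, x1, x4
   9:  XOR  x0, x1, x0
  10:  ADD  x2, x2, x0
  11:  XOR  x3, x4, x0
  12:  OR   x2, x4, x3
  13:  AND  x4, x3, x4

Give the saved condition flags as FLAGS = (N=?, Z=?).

after  0: x0=0x80 x1=0xfd x2=0x4b x3=0x49 x4=0xde  N=1 Z=0
after  1: x0=0x80 x1=0xfd x2=0x4b x3=0x49 x4=0xde  N=0 Z=0
after  2: x0=0x80 x1=0xfd x2=0x4b x3=0xff x4=0xde  N=1 Z=0
after  3: x0=0x80 x1=0xfd x2=0x80 x3=0xff x4=0xde  N=1 Z=0
after  4: x0=0xfc x1=0xfd x2=0x80 x3=0xff x4=0xde  N=1 Z=0
after  5: x0=0xfc x1=0xfd x2=0x80 x3=0x7d x4=0xde  N=0 Z=0
after  6: x0=0xfc x1=0xfd x2=0x80 x3=0x7d x4=0x7a  N=0 Z=0
after  7: x0=0x84 x1=0xfd x2=0x80 x3=0x7d x4=0x7a  N=1 Z=0
after  8: x0=0x84 x1=0xfd x2=0x80 x3=0x83 x4=0x7a  N=1 Z=0
after  9: x0=0x79 x1=0xfd x2=0x80 x3=0x83 x4=0x7a  N=0 Z=0
-- IRQ taken; context saved, return-PC = 10 --

FLAGS = (N=0, Z=0)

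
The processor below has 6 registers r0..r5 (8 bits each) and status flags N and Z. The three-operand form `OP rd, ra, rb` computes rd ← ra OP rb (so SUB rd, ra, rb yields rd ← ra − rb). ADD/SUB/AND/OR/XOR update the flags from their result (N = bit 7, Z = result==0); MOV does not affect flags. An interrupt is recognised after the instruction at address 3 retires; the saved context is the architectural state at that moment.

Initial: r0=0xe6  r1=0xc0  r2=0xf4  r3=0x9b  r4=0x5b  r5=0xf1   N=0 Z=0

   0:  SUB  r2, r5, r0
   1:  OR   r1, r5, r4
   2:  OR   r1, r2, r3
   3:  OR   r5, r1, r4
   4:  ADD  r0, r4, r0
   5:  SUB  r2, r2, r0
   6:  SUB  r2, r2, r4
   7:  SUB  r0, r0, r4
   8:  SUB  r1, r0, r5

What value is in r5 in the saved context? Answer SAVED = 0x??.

after  0: r0=0xe6 r1=0xc0 r2=0x0b r3=0x9b r4=0x5b r5=0xf1  N=0 Z=0
after  1: r0=0xe6 r1=0xfb r2=0x0b r3=0x9b r4=0x5b r5=0xf1  N=1 Z=0
after  2: r0=0xe6 r1=0x9b r2=0x0b r3=0x9b r4=0x5b r5=0xf1  N=1 Z=0
after  3: r0=0xe6 r1=0x9b r2=0x0b r3=0x9b r4=0x5b r5=0xdb  N=1 Z=0
-- IRQ taken; context saved, return-PC = 4 --

SAVED = 0xdb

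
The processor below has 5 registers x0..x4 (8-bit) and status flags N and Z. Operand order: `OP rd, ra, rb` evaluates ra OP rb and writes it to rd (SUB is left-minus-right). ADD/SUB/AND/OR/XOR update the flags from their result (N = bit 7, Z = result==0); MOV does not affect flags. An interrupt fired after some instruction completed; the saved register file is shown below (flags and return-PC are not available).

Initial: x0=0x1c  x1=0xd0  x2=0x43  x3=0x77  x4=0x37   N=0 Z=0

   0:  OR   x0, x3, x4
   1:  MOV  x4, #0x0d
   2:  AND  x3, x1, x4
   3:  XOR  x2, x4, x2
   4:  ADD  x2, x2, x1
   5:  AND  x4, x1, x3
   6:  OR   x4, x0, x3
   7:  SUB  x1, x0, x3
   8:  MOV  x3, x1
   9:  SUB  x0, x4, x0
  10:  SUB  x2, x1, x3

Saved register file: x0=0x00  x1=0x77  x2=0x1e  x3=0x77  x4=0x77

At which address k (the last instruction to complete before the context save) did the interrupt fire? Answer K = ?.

K = 9

after  0: x0=0x77 x1=0xd0 x2=0x43 x3=0x77 x4=0x37  N=0 Z=0
after  1: x0=0x77 x1=0xd0 x2=0x43 x3=0x77 x4=0x0d  N=0 Z=0
after  2: x0=0x77 x1=0xd0 x2=0x43 x3=0x00 x4=0x0d  N=0 Z=1
after  3: x0=0x77 x1=0xd0 x2=0x4e x3=0x00 x4=0x0d  N=0 Z=0
after  4: x0=0x77 x1=0xd0 x2=0x1e x3=0x00 x4=0x0d  N=0 Z=0
after  5: x0=0x77 x1=0xd0 x2=0x1e x3=0x00 x4=0x00  N=0 Z=1
after  6: x0=0x77 x1=0xd0 x2=0x1e x3=0x00 x4=0x77  N=0 Z=0
after  7: x0=0x77 x1=0x77 x2=0x1e x3=0x00 x4=0x77  N=0 Z=0
after  8: x0=0x77 x1=0x77 x2=0x1e x3=0x77 x4=0x77  N=0 Z=0
after  9: x0=0x00 x1=0x77 x2=0x1e x3=0x77 x4=0x77  N=0 Z=1
-- IRQ taken; context saved, return-PC = 10 --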